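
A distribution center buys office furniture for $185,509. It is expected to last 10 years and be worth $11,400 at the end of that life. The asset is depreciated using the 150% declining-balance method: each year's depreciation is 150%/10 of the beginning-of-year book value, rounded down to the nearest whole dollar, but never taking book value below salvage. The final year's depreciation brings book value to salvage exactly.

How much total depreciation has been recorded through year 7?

Depreciable base = $185,509 − $11,400 = $174,109.
Year 1: ⌊$185,509 × 150%/10⌋ = $27,826. Book value $157,683.
Year 2: ⌊$157,683 × 150%/10⌋ = $23,652. Book value $134,031.
Year 3: ⌊$134,031 × 150%/10⌋ = $20,104. Book value $113,927.
Year 4: ⌊$113,927 × 150%/10⌋ = $17,089. Book value $96,838.
Year 5: ⌊$96,838 × 150%/10⌋ = $14,525. Book value $82,313.
Year 6: ⌊$82,313 × 150%/10⌋ = $12,346. Book value $69,967.
Year 7: ⌊$69,967 × 150%/10⌋ = $10,495. Book value $59,472.
Accumulated through year 7 = $185,509 − $59,472 = $126,037.

$126,037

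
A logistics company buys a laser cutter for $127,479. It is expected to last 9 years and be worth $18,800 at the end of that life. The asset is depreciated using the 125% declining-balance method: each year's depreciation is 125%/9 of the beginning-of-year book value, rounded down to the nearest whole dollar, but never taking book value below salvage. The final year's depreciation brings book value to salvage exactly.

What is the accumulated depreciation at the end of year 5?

Depreciable base = $127,479 − $18,800 = $108,679.
Year 1: ⌊$127,479 × 125%/9⌋ = $17,705. Book value $109,774.
Year 2: ⌊$109,774 × 125%/9⌋ = $15,246. Book value $94,528.
Year 3: ⌊$94,528 × 125%/9⌋ = $13,128. Book value $81,400.
Year 4: ⌊$81,400 × 125%/9⌋ = $11,305. Book value $70,095.
Year 5: ⌊$70,095 × 125%/9⌋ = $9,735. Book value $60,360.
Accumulated through year 5 = $127,479 − $60,360 = $67,119.

$67,119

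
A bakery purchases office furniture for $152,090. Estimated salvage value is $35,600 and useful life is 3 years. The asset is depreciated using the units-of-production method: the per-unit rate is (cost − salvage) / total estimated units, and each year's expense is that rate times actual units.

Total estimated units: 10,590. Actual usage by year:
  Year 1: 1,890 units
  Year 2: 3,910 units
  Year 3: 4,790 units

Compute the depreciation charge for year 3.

Depreciable base = $152,090 − $35,600 = $116,490.
Rate = $116,490 / 10,590 units = $11 per unit.
Year 1: 1,890 × $11 = $20,790. Book value $131,300.
Year 2: 3,910 × $11 = $43,010. Book value $88,290.
Year 3: 4,790 × $11 = $52,690. Book value $35,600.

$52,690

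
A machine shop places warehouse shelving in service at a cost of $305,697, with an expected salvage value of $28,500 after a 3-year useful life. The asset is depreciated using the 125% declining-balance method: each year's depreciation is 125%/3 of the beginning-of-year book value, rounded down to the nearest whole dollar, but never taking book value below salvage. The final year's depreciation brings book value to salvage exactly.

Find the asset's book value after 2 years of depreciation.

$104,023

Depreciable base = $305,697 − $28,500 = $277,197.
Year 1: ⌊$305,697 × 125%/3⌋ = $127,373. Book value $178,324.
Year 2: ⌊$178,324 × 125%/3⌋ = $74,301. Book value $104,023.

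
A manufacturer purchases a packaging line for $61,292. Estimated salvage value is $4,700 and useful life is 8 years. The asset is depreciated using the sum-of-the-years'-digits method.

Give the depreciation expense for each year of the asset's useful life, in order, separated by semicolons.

$12,576; $11,004; $9,432; $7,860; $6,288; $4,716; $3,144; $1,572

Depreciable base = $61,292 − $4,700 = $56,592.
Sum of the years' digits = 8+7+6+5+4+3+2+1 = 36.
Year 1: $56,592 × 8/36 = $12,576. Book value $48,716.
Year 2: $56,592 × 7/36 = $11,004. Book value $37,712.
Year 3: $56,592 × 6/36 = $9,432. Book value $28,280.
Year 4: $56,592 × 5/36 = $7,860. Book value $20,420.
Year 5: $56,592 × 4/36 = $6,288. Book value $14,132.
Year 6: $56,592 × 3/36 = $4,716. Book value $9,416.
Year 7: $56,592 × 2/36 = $3,144. Book value $6,272.
Year 8: $56,592 × 1/36 = $1,572. Book value $4,700.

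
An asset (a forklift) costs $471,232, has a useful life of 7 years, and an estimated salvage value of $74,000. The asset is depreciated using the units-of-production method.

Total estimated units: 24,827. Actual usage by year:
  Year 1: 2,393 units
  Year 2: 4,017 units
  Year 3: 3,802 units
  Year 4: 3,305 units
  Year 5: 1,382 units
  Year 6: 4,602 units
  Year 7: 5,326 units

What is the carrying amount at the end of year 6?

Depreciable base = $471,232 − $74,000 = $397,232.
Rate = $397,232 / 24,827 units = $16 per unit.
Year 1: 2,393 × $16 = $38,288. Book value $432,944.
Year 2: 4,017 × $16 = $64,272. Book value $368,672.
Year 3: 3,802 × $16 = $60,832. Book value $307,840.
Year 4: 3,305 × $16 = $52,880. Book value $254,960.
Year 5: 1,382 × $16 = $22,112. Book value $232,848.
Year 6: 4,602 × $16 = $73,632. Book value $159,216.

$159,216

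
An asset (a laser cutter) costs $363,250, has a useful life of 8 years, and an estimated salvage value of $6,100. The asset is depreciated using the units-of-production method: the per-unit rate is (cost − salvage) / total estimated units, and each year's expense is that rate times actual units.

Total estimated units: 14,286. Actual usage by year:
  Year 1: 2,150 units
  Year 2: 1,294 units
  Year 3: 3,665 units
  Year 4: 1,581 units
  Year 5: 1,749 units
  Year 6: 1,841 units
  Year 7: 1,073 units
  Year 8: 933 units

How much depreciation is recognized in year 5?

$43,725

Depreciable base = $363,250 − $6,100 = $357,150.
Rate = $357,150 / 14,286 units = $25 per unit.
Year 1: 2,150 × $25 = $53,750. Book value $309,500.
Year 2: 1,294 × $25 = $32,350. Book value $277,150.
Year 3: 3,665 × $25 = $91,625. Book value $185,525.
Year 4: 1,581 × $25 = $39,525. Book value $146,000.
Year 5: 1,749 × $25 = $43,725. Book value $102,275.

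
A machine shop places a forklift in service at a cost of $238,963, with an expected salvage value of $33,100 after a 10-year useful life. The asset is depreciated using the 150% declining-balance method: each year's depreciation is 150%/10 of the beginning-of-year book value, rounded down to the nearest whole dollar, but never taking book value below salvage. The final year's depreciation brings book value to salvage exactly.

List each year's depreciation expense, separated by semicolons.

Depreciable base = $238,963 − $33,100 = $205,863.
Year 1: ⌊$238,963 × 150%/10⌋ = $35,844. Book value $203,119.
Year 2: ⌊$203,119 × 150%/10⌋ = $30,467. Book value $172,652.
Year 3: ⌊$172,652 × 150%/10⌋ = $25,897. Book value $146,755.
Year 4: ⌊$146,755 × 150%/10⌋ = $22,013. Book value $124,742.
Year 5: ⌊$124,742 × 150%/10⌋ = $18,711. Book value $106,031.
Year 6: ⌊$106,031 × 150%/10⌋ = $15,904. Book value $90,127.
Year 7: ⌊$90,127 × 150%/10⌋ = $13,519. Book value $76,608.
Year 8: ⌊$76,608 × 150%/10⌋ = $11,491. Book value $65,117.
Year 9: ⌊$65,117 × 150%/10⌋ = $9,767. Book value $55,350.
Year 10 (final): $55,350 − $33,100 = $22,250. Book value $33,100.

$35,844; $30,467; $25,897; $22,013; $18,711; $15,904; $13,519; $11,491; $9,767; $22,250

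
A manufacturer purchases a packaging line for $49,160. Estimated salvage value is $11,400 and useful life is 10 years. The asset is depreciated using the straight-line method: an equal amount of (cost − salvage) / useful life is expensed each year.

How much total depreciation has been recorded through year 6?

$22,656

Depreciable base = $49,160 − $11,400 = $37,760.
Annual expense = $37,760 / 10 = $3,776.
End of year 1: book value $45,384.
End of year 2: book value $41,608.
End of year 3: book value $37,832.
End of year 4: book value $34,056.
End of year 5: book value $30,280.
End of year 6: book value $26,504.
Accumulated through year 6 = $49,160 − $26,504 = $22,656.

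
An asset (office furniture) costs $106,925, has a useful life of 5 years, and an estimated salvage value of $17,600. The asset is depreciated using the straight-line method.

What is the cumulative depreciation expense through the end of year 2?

Depreciable base = $106,925 − $17,600 = $89,325.
Annual expense = $89,325 / 5 = $17,865.
End of year 1: book value $89,060.
End of year 2: book value $71,195.
Accumulated through year 2 = $106,925 − $71,195 = $35,730.

$35,730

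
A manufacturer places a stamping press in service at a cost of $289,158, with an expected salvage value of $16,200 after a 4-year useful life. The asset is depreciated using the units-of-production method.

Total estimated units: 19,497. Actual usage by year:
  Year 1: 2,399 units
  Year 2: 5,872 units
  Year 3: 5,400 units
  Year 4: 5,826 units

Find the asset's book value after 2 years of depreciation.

Depreciable base = $289,158 − $16,200 = $272,958.
Rate = $272,958 / 19,497 units = $14 per unit.
Year 1: 2,399 × $14 = $33,586. Book value $255,572.
Year 2: 5,872 × $14 = $82,208. Book value $173,364.

$173,364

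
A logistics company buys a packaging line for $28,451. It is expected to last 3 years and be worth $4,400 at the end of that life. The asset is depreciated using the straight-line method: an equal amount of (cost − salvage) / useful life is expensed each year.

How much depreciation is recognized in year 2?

$8,017

Depreciable base = $28,451 − $4,400 = $24,051.
Annual expense = $24,051 / 3 = $8,017.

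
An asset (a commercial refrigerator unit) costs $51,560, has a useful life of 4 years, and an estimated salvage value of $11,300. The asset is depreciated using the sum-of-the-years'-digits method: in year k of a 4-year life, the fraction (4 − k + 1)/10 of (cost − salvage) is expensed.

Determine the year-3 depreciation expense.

Depreciable base = $51,560 − $11,300 = $40,260.
Sum of the years' digits = 4+3+2+1 = 10.
Year 1: $40,260 × 4/10 = $16,104. Book value $35,456.
Year 2: $40,260 × 3/10 = $12,078. Book value $23,378.
Year 3: $40,260 × 2/10 = $8,052. Book value $15,326.

$8,052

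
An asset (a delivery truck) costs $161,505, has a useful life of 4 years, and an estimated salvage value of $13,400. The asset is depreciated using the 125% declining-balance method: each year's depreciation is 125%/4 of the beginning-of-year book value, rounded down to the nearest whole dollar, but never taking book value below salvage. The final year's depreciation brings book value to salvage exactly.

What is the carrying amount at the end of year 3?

Depreciable base = $161,505 − $13,400 = $148,105.
Year 1: ⌊$161,505 × 125%/4⌋ = $50,470. Book value $111,035.
Year 2: ⌊$111,035 × 125%/4⌋ = $34,698. Book value $76,337.
Year 3: ⌊$76,337 × 125%/4⌋ = $23,855. Book value $52,482.

$52,482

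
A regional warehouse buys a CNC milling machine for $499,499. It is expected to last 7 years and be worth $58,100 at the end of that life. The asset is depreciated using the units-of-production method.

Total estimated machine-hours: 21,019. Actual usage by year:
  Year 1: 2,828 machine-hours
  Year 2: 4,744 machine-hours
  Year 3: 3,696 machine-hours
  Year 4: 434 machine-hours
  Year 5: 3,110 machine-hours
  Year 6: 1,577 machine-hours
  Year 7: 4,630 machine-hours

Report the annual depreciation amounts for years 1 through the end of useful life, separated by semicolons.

Depreciable base = $499,499 − $58,100 = $441,399.
Rate = $441,399 / 21,019 machine-hours = $21 per machine-hour.
Year 1: 2,828 × $21 = $59,388. Book value $440,111.
Year 2: 4,744 × $21 = $99,624. Book value $340,487.
Year 3: 3,696 × $21 = $77,616. Book value $262,871.
Year 4: 434 × $21 = $9,114. Book value $253,757.
Year 5: 3,110 × $21 = $65,310. Book value $188,447.
Year 6: 1,577 × $21 = $33,117. Book value $155,330.
Year 7: 4,630 × $21 = $97,230. Book value $58,100.

$59,388; $99,624; $77,616; $9,114; $65,310; $33,117; $97,230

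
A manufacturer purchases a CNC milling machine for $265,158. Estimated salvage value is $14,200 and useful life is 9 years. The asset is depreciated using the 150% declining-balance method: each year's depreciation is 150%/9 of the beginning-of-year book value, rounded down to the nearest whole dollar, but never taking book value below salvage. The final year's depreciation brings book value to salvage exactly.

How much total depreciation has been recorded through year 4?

$137,283

Depreciable base = $265,158 − $14,200 = $250,958.
Year 1: ⌊$265,158 × 150%/9⌋ = $44,193. Book value $220,965.
Year 2: ⌊$220,965 × 150%/9⌋ = $36,827. Book value $184,138.
Year 3: ⌊$184,138 × 150%/9⌋ = $30,689. Book value $153,449.
Year 4: ⌊$153,449 × 150%/9⌋ = $25,574. Book value $127,875.
Accumulated through year 4 = $265,158 − $127,875 = $137,283.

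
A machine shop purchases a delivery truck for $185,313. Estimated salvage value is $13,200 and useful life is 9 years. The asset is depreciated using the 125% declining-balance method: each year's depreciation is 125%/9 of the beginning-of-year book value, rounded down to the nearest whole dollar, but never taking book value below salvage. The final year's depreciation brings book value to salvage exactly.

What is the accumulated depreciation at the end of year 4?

$83,419

Depreciable base = $185,313 − $13,200 = $172,113.
Year 1: ⌊$185,313 × 125%/9⌋ = $25,737. Book value $159,576.
Year 2: ⌊$159,576 × 125%/9⌋ = $22,163. Book value $137,413.
Year 3: ⌊$137,413 × 125%/9⌋ = $19,085. Book value $118,328.
Year 4: ⌊$118,328 × 125%/9⌋ = $16,434. Book value $101,894.
Accumulated through year 4 = $185,313 − $101,894 = $83,419.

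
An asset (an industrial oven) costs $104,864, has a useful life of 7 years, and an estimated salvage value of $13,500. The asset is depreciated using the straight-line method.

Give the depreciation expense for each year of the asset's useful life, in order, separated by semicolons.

$13,052; $13,052; $13,052; $13,052; $13,052; $13,052; $13,052

Depreciable base = $104,864 − $13,500 = $91,364.
Annual expense = $91,364 / 7 = $13,052.
End of year 1: book value $91,812.
End of year 2: book value $78,760.
End of year 3: book value $65,708.
End of year 4: book value $52,656.
End of year 5: book value $39,604.
End of year 6: book value $26,552.
End of year 7: book value $13,500.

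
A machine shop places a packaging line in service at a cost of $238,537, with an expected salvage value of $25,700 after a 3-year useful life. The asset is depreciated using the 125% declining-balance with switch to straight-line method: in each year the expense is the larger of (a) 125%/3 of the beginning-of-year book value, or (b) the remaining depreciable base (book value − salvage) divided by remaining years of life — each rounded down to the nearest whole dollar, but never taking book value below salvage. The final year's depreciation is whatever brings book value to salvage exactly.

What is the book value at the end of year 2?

$81,170

Depreciable base = $238,537 − $25,700 = $212,837.
Year 1: DB = ⌊$238,537 × 125%/3⌋ = $99,390; SL = ⌊$212,837/3⌋ = $70,945 → take DB $99,390. Book value $139,147.
Year 2: DB = ⌊$139,147 × 125%/3⌋ = $57,977; SL = ⌊$113,447/2⌋ = $56,723 → take DB $57,977. Book value $81,170.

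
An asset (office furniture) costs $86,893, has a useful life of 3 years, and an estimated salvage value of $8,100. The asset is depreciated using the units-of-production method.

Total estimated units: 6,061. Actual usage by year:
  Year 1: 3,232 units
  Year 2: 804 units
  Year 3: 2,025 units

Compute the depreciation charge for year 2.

$10,452

Depreciable base = $86,893 − $8,100 = $78,793.
Rate = $78,793 / 6,061 units = $13 per unit.
Year 1: 3,232 × $13 = $42,016. Book value $44,877.
Year 2: 804 × $13 = $10,452. Book value $34,425.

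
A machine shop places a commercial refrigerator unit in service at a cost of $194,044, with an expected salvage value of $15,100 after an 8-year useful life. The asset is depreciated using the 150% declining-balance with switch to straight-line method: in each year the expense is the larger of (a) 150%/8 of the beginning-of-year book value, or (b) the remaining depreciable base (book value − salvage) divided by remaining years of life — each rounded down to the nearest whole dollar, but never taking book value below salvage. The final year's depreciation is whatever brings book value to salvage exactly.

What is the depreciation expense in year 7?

$17,367

Depreciable base = $194,044 − $15,100 = $178,944.
Year 1: DB = ⌊$194,044 × 150%/8⌋ = $36,383; SL = ⌊$178,944/8⌋ = $22,368 → take DB $36,383. Book value $157,661.
Year 2: DB = ⌊$157,661 × 150%/8⌋ = $29,561; SL = ⌊$142,561/7⌋ = $20,365 → take DB $29,561. Book value $128,100.
Year 3: DB = ⌊$128,100 × 150%/8⌋ = $24,018; SL = ⌊$113,000/6⌋ = $18,833 → take DB $24,018. Book value $104,082.
Year 4: DB = ⌊$104,082 × 150%/8⌋ = $19,515; SL = ⌊$88,982/5⌋ = $17,796 → take DB $19,515. Book value $84,567.
Year 5: DB = ⌊$84,567 × 150%/8⌋ = $15,856; SL = ⌊$69,467/4⌋ = $17,366 → take SL $17,366. Book value $67,201.
Year 6: DB = ⌊$67,201 × 150%/8⌋ = $12,600; SL = ⌊$52,101/3⌋ = $17,367 → take SL $17,367. Book value $49,834.
Year 7: DB = ⌊$49,834 × 150%/8⌋ = $9,343; SL = ⌊$34,734/2⌋ = $17,367 → take SL $17,367. Book value $32,467.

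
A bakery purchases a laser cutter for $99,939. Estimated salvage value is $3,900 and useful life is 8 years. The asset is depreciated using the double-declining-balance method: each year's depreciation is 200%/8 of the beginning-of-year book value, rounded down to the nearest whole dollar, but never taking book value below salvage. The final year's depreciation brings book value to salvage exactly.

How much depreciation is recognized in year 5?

Depreciable base = $99,939 − $3,900 = $96,039.
Year 1: ⌊$99,939 × 200%/8⌋ = $24,984. Book value $74,955.
Year 2: ⌊$74,955 × 200%/8⌋ = $18,738. Book value $56,217.
Year 3: ⌊$56,217 × 200%/8⌋ = $14,054. Book value $42,163.
Year 4: ⌊$42,163 × 200%/8⌋ = $10,540. Book value $31,623.
Year 5: ⌊$31,623 × 200%/8⌋ = $7,905. Book value $23,718.

$7,905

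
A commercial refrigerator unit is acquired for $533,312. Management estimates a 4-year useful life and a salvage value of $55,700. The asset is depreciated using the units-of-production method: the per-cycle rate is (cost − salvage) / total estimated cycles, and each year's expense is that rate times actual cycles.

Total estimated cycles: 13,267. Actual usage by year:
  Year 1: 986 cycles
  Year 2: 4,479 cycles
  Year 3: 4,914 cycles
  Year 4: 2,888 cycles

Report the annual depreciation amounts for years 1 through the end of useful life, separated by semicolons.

$35,496; $161,244; $176,904; $103,968

Depreciable base = $533,312 − $55,700 = $477,612.
Rate = $477,612 / 13,267 cycles = $36 per cycle.
Year 1: 986 × $36 = $35,496. Book value $497,816.
Year 2: 4,479 × $36 = $161,244. Book value $336,572.
Year 3: 4,914 × $36 = $176,904. Book value $159,668.
Year 4: 2,888 × $36 = $103,968. Book value $55,700.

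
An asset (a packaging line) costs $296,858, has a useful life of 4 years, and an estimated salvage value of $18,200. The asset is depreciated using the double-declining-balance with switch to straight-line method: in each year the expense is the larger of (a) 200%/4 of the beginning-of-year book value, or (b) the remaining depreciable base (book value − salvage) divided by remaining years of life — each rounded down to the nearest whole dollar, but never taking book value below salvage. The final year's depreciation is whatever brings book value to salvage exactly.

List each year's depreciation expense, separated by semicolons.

$148,429; $74,214; $37,107; $18,908

Depreciable base = $296,858 − $18,200 = $278,658.
Year 1: DB = ⌊$296,858 × 200%/4⌋ = $148,429; SL = ⌊$278,658/4⌋ = $69,664 → take DB $148,429. Book value $148,429.
Year 2: DB = ⌊$148,429 × 200%/4⌋ = $74,214; SL = ⌊$130,229/3⌋ = $43,409 → take DB $74,214. Book value $74,215.
Year 3: DB = ⌊$74,215 × 200%/4⌋ = $37,107; SL = ⌊$56,015/2⌋ = $28,007 → take DB $37,107. Book value $37,108.
Year 4 (final): $37,108 − $18,200 = $18,908. Book value $18,200.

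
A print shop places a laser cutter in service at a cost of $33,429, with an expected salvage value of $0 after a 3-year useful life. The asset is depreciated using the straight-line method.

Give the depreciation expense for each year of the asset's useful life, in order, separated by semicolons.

$11,143; $11,143; $11,143

Depreciable base = $33,429 − $0 = $33,429.
Annual expense = $33,429 / 3 = $11,143.
End of year 1: book value $22,286.
End of year 2: book value $11,143.
End of year 3: book value $0.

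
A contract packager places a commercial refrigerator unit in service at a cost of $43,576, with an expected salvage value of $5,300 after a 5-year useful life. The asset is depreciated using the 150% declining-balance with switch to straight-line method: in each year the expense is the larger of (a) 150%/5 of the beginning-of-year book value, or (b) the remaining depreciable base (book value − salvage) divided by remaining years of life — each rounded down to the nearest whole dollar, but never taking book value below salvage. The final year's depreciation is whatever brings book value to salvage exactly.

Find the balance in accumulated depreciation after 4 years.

$33,452

Depreciable base = $43,576 − $5,300 = $38,276.
Year 1: DB = ⌊$43,576 × 150%/5⌋ = $13,072; SL = ⌊$38,276/5⌋ = $7,655 → take DB $13,072. Book value $30,504.
Year 2: DB = ⌊$30,504 × 150%/5⌋ = $9,151; SL = ⌊$25,204/4⌋ = $6,301 → take DB $9,151. Book value $21,353.
Year 3: DB = ⌊$21,353 × 150%/5⌋ = $6,405; SL = ⌊$16,053/3⌋ = $5,351 → take DB $6,405. Book value $14,948.
Year 4: DB = ⌊$14,948 × 150%/5⌋ = $4,484; SL = ⌊$9,648/2⌋ = $4,824 → take SL $4,824. Book value $10,124.
Accumulated through year 4 = $43,576 − $10,124 = $33,452.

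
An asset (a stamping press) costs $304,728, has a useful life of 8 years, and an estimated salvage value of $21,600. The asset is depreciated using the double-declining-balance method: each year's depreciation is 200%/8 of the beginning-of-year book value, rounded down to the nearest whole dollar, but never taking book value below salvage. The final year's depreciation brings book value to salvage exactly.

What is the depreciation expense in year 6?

Depreciable base = $304,728 − $21,600 = $283,128.
Year 1: ⌊$304,728 × 200%/8⌋ = $76,182. Book value $228,546.
Year 2: ⌊$228,546 × 200%/8⌋ = $57,136. Book value $171,410.
Year 3: ⌊$171,410 × 200%/8⌋ = $42,852. Book value $128,558.
Year 4: ⌊$128,558 × 200%/8⌋ = $32,139. Book value $96,419.
Year 5: ⌊$96,419 × 200%/8⌋ = $24,104. Book value $72,315.
Year 6: ⌊$72,315 × 200%/8⌋ = $18,078. Book value $54,237.

$18,078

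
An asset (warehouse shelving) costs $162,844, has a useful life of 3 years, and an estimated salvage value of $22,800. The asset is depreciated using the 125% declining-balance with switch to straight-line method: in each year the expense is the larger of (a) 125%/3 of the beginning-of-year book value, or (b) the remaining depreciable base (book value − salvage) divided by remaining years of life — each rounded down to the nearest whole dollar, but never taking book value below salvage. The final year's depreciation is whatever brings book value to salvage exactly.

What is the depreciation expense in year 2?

Depreciable base = $162,844 − $22,800 = $140,044.
Year 1: DB = ⌊$162,844 × 125%/3⌋ = $67,851; SL = ⌊$140,044/3⌋ = $46,681 → take DB $67,851. Book value $94,993.
Year 2: DB = ⌊$94,993 × 125%/3⌋ = $39,580; SL = ⌊$72,193/2⌋ = $36,096 → take DB $39,580. Book value $55,413.

$39,580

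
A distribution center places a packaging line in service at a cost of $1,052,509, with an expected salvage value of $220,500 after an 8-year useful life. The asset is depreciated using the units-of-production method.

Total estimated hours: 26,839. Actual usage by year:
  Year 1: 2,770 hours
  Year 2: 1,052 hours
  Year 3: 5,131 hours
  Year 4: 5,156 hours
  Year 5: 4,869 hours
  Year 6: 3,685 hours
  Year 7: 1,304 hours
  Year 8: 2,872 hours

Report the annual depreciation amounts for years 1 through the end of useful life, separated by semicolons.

Depreciable base = $1,052,509 − $220,500 = $832,009.
Rate = $832,009 / 26,839 hours = $31 per hour.
Year 1: 2,770 × $31 = $85,870. Book value $966,639.
Year 2: 1,052 × $31 = $32,612. Book value $934,027.
Year 3: 5,131 × $31 = $159,061. Book value $774,966.
Year 4: 5,156 × $31 = $159,836. Book value $615,130.
Year 5: 4,869 × $31 = $150,939. Book value $464,191.
Year 6: 3,685 × $31 = $114,235. Book value $349,956.
Year 7: 1,304 × $31 = $40,424. Book value $309,532.
Year 8: 2,872 × $31 = $89,032. Book value $220,500.

$85,870; $32,612; $159,061; $159,836; $150,939; $114,235; $40,424; $89,032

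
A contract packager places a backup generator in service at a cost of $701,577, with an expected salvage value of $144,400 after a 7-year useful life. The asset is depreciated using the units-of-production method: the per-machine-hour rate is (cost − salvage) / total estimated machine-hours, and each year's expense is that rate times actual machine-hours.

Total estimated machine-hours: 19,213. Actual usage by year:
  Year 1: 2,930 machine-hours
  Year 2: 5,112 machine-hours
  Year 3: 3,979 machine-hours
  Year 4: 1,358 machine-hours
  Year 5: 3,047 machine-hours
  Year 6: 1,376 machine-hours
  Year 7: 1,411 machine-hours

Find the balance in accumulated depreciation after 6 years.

$516,258

Depreciable base = $701,577 − $144,400 = $557,177.
Rate = $557,177 / 19,213 machine-hours = $29 per machine-hour.
Year 1: 2,930 × $29 = $84,970. Book value $616,607.
Year 2: 5,112 × $29 = $148,248. Book value $468,359.
Year 3: 3,979 × $29 = $115,391. Book value $352,968.
Year 4: 1,358 × $29 = $39,382. Book value $313,586.
Year 5: 3,047 × $29 = $88,363. Book value $225,223.
Year 6: 1,376 × $29 = $39,904. Book value $185,319.
Accumulated through year 6 = $701,577 − $185,319 = $516,258.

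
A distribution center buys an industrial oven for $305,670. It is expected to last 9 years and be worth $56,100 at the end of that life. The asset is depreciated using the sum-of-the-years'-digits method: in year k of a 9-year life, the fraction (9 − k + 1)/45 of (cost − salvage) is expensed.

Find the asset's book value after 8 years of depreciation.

Depreciable base = $305,670 − $56,100 = $249,570.
Sum of the years' digits = 9+8+7+6+5+4+3+2+1 = 45.
Year 1: $249,570 × 9/45 = $49,914. Book value $255,756.
Year 2: $249,570 × 8/45 = $44,368. Book value $211,388.
Year 3: $249,570 × 7/45 = $38,822. Book value $172,566.
Year 4: $249,570 × 6/45 = $33,276. Book value $139,290.
Year 5: $249,570 × 5/45 = $27,730. Book value $111,560.
Year 6: $249,570 × 4/45 = $22,184. Book value $89,376.
Year 7: $249,570 × 3/45 = $16,638. Book value $72,738.
Year 8: $249,570 × 2/45 = $11,092. Book value $61,646.

$61,646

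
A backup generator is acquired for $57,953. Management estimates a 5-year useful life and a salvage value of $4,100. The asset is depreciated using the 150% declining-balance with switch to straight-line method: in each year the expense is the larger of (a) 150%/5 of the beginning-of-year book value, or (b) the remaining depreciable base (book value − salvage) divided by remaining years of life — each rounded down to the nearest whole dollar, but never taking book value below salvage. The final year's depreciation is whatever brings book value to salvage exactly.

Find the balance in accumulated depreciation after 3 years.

$38,074

Depreciable base = $57,953 − $4,100 = $53,853.
Year 1: DB = ⌊$57,953 × 150%/5⌋ = $17,385; SL = ⌊$53,853/5⌋ = $10,770 → take DB $17,385. Book value $40,568.
Year 2: DB = ⌊$40,568 × 150%/5⌋ = $12,170; SL = ⌊$36,468/4⌋ = $9,117 → take DB $12,170. Book value $28,398.
Year 3: DB = ⌊$28,398 × 150%/5⌋ = $8,519; SL = ⌊$24,298/3⌋ = $8,099 → take DB $8,519. Book value $19,879.
Accumulated through year 3 = $57,953 − $19,879 = $38,074.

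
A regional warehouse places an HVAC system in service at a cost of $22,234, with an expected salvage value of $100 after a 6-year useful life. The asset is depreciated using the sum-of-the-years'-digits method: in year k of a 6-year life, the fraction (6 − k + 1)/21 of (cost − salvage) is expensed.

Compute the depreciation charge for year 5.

$2,108

Depreciable base = $22,234 − $100 = $22,134.
Sum of the years' digits = 6+5+4+3+2+1 = 21.
Year 1: $22,134 × 6/21 = $6,324. Book value $15,910.
Year 2: $22,134 × 5/21 = $5,270. Book value $10,640.
Year 3: $22,134 × 4/21 = $4,216. Book value $6,424.
Year 4: $22,134 × 3/21 = $3,162. Book value $3,262.
Year 5: $22,134 × 2/21 = $2,108. Book value $1,154.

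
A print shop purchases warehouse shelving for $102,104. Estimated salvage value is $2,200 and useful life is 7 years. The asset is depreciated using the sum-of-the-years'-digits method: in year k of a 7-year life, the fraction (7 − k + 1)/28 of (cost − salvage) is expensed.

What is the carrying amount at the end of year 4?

Depreciable base = $102,104 − $2,200 = $99,904.
Sum of the years' digits = 7+6+5+4+3+2+1 = 28.
Year 1: $99,904 × 7/28 = $24,976. Book value $77,128.
Year 2: $99,904 × 6/28 = $21,408. Book value $55,720.
Year 3: $99,904 × 5/28 = $17,840. Book value $37,880.
Year 4: $99,904 × 4/28 = $14,272. Book value $23,608.

$23,608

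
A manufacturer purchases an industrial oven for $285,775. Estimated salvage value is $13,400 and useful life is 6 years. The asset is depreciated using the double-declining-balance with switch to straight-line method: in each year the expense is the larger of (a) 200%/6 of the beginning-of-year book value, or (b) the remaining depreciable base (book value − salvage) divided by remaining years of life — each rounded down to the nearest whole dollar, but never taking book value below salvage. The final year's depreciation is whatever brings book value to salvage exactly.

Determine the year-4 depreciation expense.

Depreciable base = $285,775 − $13,400 = $272,375.
Year 1: DB = ⌊$285,775 × 200%/6⌋ = $95,258; SL = ⌊$272,375/6⌋ = $45,395 → take DB $95,258. Book value $190,517.
Year 2: DB = ⌊$190,517 × 200%/6⌋ = $63,505; SL = ⌊$177,117/5⌋ = $35,423 → take DB $63,505. Book value $127,012.
Year 3: DB = ⌊$127,012 × 200%/6⌋ = $42,337; SL = ⌊$113,612/4⌋ = $28,403 → take DB $42,337. Book value $84,675.
Year 4: DB = ⌊$84,675 × 200%/6⌋ = $28,225; SL = ⌊$71,275/3⌋ = $23,758 → take DB $28,225. Book value $56,450.

$28,225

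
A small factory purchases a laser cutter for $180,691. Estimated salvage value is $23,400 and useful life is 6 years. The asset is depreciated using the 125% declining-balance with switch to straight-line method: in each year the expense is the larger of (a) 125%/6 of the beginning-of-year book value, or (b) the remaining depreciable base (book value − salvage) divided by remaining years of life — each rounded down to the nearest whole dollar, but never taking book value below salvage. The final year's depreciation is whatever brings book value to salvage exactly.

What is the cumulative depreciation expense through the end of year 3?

Depreciable base = $180,691 − $23,400 = $157,291.
Year 1: DB = ⌊$180,691 × 125%/6⌋ = $37,643; SL = ⌊$157,291/6⌋ = $26,215 → take DB $37,643. Book value $143,048.
Year 2: DB = ⌊$143,048 × 125%/6⌋ = $29,801; SL = ⌊$119,648/5⌋ = $23,929 → take DB $29,801. Book value $113,247.
Year 3: DB = ⌊$113,247 × 125%/6⌋ = $23,593; SL = ⌊$89,847/4⌋ = $22,461 → take DB $23,593. Book value $89,654.
Accumulated through year 3 = $180,691 − $89,654 = $91,037.

$91,037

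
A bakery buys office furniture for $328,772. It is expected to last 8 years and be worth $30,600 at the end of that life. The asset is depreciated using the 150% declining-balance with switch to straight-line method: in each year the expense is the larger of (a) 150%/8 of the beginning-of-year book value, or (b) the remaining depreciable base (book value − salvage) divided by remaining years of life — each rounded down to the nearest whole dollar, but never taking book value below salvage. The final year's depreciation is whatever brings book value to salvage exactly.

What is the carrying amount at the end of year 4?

$143,282

Depreciable base = $328,772 − $30,600 = $298,172.
Year 1: DB = ⌊$328,772 × 150%/8⌋ = $61,644; SL = ⌊$298,172/8⌋ = $37,271 → take DB $61,644. Book value $267,128.
Year 2: DB = ⌊$267,128 × 150%/8⌋ = $50,086; SL = ⌊$236,528/7⌋ = $33,789 → take DB $50,086. Book value $217,042.
Year 3: DB = ⌊$217,042 × 150%/8⌋ = $40,695; SL = ⌊$186,442/6⌋ = $31,073 → take DB $40,695. Book value $176,347.
Year 4: DB = ⌊$176,347 × 150%/8⌋ = $33,065; SL = ⌊$145,747/5⌋ = $29,149 → take DB $33,065. Book value $143,282.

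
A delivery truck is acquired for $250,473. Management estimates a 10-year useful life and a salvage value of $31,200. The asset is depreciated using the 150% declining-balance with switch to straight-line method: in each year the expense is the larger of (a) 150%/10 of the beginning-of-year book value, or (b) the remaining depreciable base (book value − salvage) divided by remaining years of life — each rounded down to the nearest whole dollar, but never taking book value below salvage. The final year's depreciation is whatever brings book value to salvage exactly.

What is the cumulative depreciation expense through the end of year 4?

$119,723

Depreciable base = $250,473 − $31,200 = $219,273.
Year 1: DB = ⌊$250,473 × 150%/10⌋ = $37,570; SL = ⌊$219,273/10⌋ = $21,927 → take DB $37,570. Book value $212,903.
Year 2: DB = ⌊$212,903 × 150%/10⌋ = $31,935; SL = ⌊$181,703/9⌋ = $20,189 → take DB $31,935. Book value $180,968.
Year 3: DB = ⌊$180,968 × 150%/10⌋ = $27,145; SL = ⌊$149,768/8⌋ = $18,721 → take DB $27,145. Book value $153,823.
Year 4: DB = ⌊$153,823 × 150%/10⌋ = $23,073; SL = ⌊$122,623/7⌋ = $17,517 → take DB $23,073. Book value $130,750.
Accumulated through year 4 = $250,473 − $130,750 = $119,723.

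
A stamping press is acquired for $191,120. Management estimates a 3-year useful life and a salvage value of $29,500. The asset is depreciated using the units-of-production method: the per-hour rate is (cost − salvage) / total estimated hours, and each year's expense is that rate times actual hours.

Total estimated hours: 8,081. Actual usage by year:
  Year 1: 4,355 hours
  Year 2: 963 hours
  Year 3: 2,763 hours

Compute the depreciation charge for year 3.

$55,260

Depreciable base = $191,120 − $29,500 = $161,620.
Rate = $161,620 / 8,081 hours = $20 per hour.
Year 1: 4,355 × $20 = $87,100. Book value $104,020.
Year 2: 963 × $20 = $19,260. Book value $84,760.
Year 3: 2,763 × $20 = $55,260. Book value $29,500.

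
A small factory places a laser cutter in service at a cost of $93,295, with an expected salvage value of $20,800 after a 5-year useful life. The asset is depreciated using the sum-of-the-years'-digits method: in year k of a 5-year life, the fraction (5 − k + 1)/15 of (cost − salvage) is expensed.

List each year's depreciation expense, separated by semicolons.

Depreciable base = $93,295 − $20,800 = $72,495.
Sum of the years' digits = 5+4+3+2+1 = 15.
Year 1: $72,495 × 5/15 = $24,165. Book value $69,130.
Year 2: $72,495 × 4/15 = $19,332. Book value $49,798.
Year 3: $72,495 × 3/15 = $14,499. Book value $35,299.
Year 4: $72,495 × 2/15 = $9,666. Book value $25,633.
Year 5: $72,495 × 1/15 = $4,833. Book value $20,800.

$24,165; $19,332; $14,499; $9,666; $4,833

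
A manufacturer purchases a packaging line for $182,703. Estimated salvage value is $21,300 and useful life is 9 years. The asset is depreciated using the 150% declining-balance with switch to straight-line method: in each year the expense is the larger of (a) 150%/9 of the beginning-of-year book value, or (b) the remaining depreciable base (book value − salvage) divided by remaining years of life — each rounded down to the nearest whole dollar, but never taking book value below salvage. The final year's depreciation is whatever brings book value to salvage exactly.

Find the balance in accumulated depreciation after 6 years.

Depreciable base = $182,703 − $21,300 = $161,403.
Year 1: DB = ⌊$182,703 × 150%/9⌋ = $30,450; SL = ⌊$161,403/9⌋ = $17,933 → take DB $30,450. Book value $152,253.
Year 2: DB = ⌊$152,253 × 150%/9⌋ = $25,375; SL = ⌊$130,953/8⌋ = $16,369 → take DB $25,375. Book value $126,878.
Year 3: DB = ⌊$126,878 × 150%/9⌋ = $21,146; SL = ⌊$105,578/7⌋ = $15,082 → take DB $21,146. Book value $105,732.
Year 4: DB = ⌊$105,732 × 150%/9⌋ = $17,622; SL = ⌊$84,432/6⌋ = $14,072 → take DB $17,622. Book value $88,110.
Year 5: DB = ⌊$88,110 × 150%/9⌋ = $14,685; SL = ⌊$66,810/5⌋ = $13,362 → take DB $14,685. Book value $73,425.
Year 6: DB = ⌊$73,425 × 150%/9⌋ = $12,237; SL = ⌊$52,125/4⌋ = $13,031 → take SL $13,031. Book value $60,394.
Accumulated through year 6 = $182,703 − $60,394 = $122,309.

$122,309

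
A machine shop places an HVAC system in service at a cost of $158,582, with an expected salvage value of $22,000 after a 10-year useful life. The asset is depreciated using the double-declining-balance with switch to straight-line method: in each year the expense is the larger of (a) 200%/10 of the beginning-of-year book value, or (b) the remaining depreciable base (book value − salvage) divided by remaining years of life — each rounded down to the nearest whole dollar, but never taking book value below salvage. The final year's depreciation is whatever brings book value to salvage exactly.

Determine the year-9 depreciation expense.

Depreciable base = $158,582 − $22,000 = $136,582.
Year 1: DB = ⌊$158,582 × 200%/10⌋ = $31,716; SL = ⌊$136,582/10⌋ = $13,658 → take DB $31,716. Book value $126,866.
Year 2: DB = ⌊$126,866 × 200%/10⌋ = $25,373; SL = ⌊$104,866/9⌋ = $11,651 → take DB $25,373. Book value $101,493.
Year 3: DB = ⌊$101,493 × 200%/10⌋ = $20,298; SL = ⌊$79,493/8⌋ = $9,936 → take DB $20,298. Book value $81,195.
Year 4: DB = ⌊$81,195 × 200%/10⌋ = $16,239; SL = ⌊$59,195/7⌋ = $8,456 → take DB $16,239. Book value $64,956.
Year 5: DB = ⌊$64,956 × 200%/10⌋ = $12,991; SL = ⌊$42,956/6⌋ = $7,159 → take DB $12,991. Book value $51,965.
Year 6: DB = ⌊$51,965 × 200%/10⌋ = $10,393; SL = ⌊$29,965/5⌋ = $5,993 → take DB $10,393. Book value $41,572.
Year 7: DB = ⌊$41,572 × 200%/10⌋ = $8,314; SL = ⌊$19,572/4⌋ = $4,893 → take DB $8,314. Book value $33,258.
Year 8: DB = ⌊$33,258 × 200%/10⌋ = $6,651; SL = ⌊$11,258/3⌋ = $3,752 → take DB $6,651. Book value $26,607.
Year 9: DB = ⌊$26,607 × 200%/10⌋ = $5,321; SL = ⌊$4,607/2⌋ = $2,303 → take DB $5,321, capped at $4,607. Book value $22,000.

$4,607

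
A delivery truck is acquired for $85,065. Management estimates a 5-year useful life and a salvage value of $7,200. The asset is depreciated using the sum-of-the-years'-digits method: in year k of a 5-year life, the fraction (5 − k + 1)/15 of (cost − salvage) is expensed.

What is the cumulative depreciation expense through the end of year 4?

Depreciable base = $85,065 − $7,200 = $77,865.
Sum of the years' digits = 5+4+3+2+1 = 15.
Year 1: $77,865 × 5/15 = $25,955. Book value $59,110.
Year 2: $77,865 × 4/15 = $20,764. Book value $38,346.
Year 3: $77,865 × 3/15 = $15,573. Book value $22,773.
Year 4: $77,865 × 2/15 = $10,382. Book value $12,391.
Accumulated through year 4 = $85,065 − $12,391 = $72,674.

$72,674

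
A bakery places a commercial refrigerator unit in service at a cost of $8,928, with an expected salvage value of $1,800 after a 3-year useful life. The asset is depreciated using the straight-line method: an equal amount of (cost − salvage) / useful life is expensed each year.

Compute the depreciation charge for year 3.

$2,376

Depreciable base = $8,928 − $1,800 = $7,128.
Annual expense = $7,128 / 3 = $2,376.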